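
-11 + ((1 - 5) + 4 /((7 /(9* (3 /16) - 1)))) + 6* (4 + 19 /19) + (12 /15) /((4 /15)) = 515 /28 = 18.39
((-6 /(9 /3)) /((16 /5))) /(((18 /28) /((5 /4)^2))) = -875 /576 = -1.52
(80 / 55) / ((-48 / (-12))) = 4 / 11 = 0.36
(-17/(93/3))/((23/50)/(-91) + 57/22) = -425425/2006041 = -0.21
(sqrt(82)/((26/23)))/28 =23 * sqrt(82)/728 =0.29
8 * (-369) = -2952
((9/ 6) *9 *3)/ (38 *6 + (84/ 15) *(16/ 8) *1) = 405/ 2392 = 0.17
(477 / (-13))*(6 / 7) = -2862 / 91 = -31.45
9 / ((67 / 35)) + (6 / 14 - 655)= -304789 / 469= -649.87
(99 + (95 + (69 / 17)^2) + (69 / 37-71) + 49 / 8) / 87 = 12614653 / 7442328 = 1.69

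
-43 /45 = -0.96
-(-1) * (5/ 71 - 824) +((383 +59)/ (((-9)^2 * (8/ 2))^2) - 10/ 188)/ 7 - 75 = -1102156641991/ 1226067192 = -898.94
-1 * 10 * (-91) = 910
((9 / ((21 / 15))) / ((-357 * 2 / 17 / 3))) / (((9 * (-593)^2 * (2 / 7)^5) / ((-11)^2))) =-207515 / 22505536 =-0.01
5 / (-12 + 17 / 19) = -95 / 211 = -0.45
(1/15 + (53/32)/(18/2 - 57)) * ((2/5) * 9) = 741/6400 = 0.12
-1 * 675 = -675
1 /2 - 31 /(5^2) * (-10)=129 /10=12.90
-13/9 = -1.44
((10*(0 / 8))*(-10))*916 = 0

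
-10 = -10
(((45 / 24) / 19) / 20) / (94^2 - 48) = 3 / 5343104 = 0.00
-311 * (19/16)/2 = -5909/32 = -184.66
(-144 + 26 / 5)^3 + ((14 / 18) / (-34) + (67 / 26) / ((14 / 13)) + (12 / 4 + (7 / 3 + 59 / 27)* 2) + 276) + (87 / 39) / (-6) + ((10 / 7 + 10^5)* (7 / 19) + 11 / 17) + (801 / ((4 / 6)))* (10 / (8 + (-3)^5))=-49178947390173187 / 18649858500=-2636960.89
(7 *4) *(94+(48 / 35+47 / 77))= 147812 / 55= 2687.49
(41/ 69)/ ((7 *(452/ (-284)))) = -2911/ 54579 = -0.05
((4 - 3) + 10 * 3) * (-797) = -24707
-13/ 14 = -0.93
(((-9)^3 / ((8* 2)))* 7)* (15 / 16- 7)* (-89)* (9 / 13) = -396487791 / 3328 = -119136.96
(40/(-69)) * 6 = -80/23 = -3.48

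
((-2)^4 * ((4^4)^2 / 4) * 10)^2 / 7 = 6871947673600 / 7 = 981706810514.29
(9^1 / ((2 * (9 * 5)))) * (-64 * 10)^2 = 40960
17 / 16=1.06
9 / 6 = 3 / 2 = 1.50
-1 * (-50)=50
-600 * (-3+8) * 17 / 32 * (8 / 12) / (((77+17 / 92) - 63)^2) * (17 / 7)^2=-103959080 / 3337929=-31.14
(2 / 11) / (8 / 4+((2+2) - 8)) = -1 / 11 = -0.09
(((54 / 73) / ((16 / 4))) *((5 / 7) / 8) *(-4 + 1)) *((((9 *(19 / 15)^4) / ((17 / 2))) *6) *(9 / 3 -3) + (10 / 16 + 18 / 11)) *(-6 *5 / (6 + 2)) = 1208925 / 2877952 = 0.42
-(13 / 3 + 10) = -43 / 3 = -14.33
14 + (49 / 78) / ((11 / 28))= 6692 / 429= 15.60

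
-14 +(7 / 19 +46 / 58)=-7074 / 551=-12.84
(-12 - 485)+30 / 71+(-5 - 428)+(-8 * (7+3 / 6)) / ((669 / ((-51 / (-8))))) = -29454105 / 31666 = -930.15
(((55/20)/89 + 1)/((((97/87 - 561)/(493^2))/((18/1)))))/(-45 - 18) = 7760311521/60692660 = 127.86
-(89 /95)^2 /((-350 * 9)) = 7921 /28428750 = 0.00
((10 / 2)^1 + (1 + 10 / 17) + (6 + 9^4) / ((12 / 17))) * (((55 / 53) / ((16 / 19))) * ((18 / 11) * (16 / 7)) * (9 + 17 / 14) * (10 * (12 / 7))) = 2322065438550 / 309043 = 7513729.28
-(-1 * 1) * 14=14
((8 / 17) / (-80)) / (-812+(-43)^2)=-1 / 176290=-0.00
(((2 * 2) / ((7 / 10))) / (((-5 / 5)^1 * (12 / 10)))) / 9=-100 / 189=-0.53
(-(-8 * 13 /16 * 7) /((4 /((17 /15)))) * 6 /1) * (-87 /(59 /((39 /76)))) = -5248971 /89680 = -58.53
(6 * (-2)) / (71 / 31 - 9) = 93 / 52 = 1.79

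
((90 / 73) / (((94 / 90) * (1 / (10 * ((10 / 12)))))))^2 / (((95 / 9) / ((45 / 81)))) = 1139062500 / 223663459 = 5.09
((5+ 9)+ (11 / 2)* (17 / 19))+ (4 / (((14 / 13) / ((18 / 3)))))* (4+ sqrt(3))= 156* sqrt(3) / 7+ 28745 / 266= 146.66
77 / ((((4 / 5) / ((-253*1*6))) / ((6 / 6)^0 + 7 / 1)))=-1168860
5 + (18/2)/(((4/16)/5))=185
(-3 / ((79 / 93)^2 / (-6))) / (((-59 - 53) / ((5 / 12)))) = -129735 / 1397984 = -0.09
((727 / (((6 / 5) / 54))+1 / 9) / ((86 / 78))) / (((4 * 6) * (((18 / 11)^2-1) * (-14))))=-115786957 / 2199708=-52.64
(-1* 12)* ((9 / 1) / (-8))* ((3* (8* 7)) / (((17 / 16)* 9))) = 4032 / 17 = 237.18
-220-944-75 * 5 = -1539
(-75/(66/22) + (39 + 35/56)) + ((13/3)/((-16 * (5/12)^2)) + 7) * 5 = 1673/40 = 41.82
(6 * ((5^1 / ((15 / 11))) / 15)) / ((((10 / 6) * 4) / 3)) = 33 / 50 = 0.66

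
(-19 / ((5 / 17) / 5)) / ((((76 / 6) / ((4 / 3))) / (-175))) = 5950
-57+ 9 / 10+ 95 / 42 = -5653 / 105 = -53.84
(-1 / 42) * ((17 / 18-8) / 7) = 127 / 5292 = 0.02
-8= -8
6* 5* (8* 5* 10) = 12000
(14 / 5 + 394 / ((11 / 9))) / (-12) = -4471 / 165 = -27.10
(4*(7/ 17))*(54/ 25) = 3.56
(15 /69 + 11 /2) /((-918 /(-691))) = 181733 /42228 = 4.30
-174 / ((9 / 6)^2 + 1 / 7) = -4872 / 67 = -72.72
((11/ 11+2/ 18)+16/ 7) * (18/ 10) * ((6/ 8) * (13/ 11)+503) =2372297/ 770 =3080.91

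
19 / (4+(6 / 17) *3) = 323 / 86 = 3.76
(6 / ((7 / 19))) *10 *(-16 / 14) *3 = -27360 / 49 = -558.37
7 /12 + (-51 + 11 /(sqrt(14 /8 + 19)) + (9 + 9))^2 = 1091033 /996- 1452*sqrt(83) /83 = 936.04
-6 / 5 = -1.20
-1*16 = -16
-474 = -474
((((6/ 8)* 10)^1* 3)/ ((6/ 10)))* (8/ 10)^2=24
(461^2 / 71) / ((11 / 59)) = 12538739 / 781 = 16054.72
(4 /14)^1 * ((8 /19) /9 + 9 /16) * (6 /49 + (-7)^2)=4012469 /469224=8.55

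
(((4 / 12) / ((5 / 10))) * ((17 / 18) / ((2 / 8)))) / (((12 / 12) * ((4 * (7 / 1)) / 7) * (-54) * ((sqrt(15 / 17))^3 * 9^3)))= -289 * sqrt(255) / 239148450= -0.00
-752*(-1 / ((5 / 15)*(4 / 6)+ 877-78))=6768 / 7193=0.94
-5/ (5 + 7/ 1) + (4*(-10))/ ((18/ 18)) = -485/ 12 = -40.42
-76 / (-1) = 76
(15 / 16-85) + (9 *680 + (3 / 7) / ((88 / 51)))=7436581 / 1232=6036.19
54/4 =27/2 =13.50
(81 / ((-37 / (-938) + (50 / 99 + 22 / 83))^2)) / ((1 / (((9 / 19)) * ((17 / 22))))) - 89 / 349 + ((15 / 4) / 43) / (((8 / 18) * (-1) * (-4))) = 31994705853548897794489 / 710483345952167687488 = 45.03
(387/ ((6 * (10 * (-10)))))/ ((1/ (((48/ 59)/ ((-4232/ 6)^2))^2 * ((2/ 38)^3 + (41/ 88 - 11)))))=119586391281/ 6581580199869034972480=0.00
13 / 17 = 0.76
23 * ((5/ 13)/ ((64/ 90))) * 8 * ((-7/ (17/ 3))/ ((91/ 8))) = -31050/ 2873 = -10.81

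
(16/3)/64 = 1/12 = 0.08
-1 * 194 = -194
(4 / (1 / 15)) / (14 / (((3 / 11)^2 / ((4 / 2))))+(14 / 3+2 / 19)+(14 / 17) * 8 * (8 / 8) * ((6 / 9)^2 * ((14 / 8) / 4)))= 2907 / 18532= 0.16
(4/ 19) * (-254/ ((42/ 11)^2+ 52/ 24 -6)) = -737616/ 148219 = -4.98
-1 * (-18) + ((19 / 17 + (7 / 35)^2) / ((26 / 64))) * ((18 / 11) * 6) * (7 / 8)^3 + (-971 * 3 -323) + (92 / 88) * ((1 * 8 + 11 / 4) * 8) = -188970622 / 60775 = -3109.35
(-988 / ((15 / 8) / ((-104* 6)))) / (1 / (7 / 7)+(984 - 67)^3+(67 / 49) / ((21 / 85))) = 130131456 / 305175761885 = 0.00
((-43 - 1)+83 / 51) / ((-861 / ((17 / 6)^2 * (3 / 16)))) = 36737 / 495936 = 0.07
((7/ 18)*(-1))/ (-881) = 7/ 15858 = 0.00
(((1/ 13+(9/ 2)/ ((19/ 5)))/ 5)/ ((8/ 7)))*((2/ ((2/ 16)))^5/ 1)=285802496/ 1235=231419.03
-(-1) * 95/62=95/62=1.53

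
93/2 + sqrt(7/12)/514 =sqrt(21)/3084 + 93/2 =46.50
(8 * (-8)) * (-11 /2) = 352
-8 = -8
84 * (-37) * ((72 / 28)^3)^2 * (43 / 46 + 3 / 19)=-7210931610240 / 7344659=-981792.57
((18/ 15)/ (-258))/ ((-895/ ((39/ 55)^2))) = 1521/ 582085625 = 0.00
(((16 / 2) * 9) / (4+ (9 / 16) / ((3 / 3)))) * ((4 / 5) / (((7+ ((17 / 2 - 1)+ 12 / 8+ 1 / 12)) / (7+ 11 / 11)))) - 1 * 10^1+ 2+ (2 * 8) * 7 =7768648 / 70445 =110.28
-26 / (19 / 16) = -416 / 19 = -21.89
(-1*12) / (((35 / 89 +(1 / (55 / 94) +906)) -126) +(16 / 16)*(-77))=-4895 / 287623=-0.02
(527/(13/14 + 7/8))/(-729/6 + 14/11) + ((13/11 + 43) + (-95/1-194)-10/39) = -28365358121/114605205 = -247.50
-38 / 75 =-0.51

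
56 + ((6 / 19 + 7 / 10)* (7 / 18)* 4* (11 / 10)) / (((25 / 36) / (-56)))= -999432 / 11875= -84.16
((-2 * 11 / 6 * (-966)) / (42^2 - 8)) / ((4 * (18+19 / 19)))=1771 / 66728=0.03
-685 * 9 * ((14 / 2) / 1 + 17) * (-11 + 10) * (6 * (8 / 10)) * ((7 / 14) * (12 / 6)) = 710208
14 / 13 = 1.08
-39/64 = -0.61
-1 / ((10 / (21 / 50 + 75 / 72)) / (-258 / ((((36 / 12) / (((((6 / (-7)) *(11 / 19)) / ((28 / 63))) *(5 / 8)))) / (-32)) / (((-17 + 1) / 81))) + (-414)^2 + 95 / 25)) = -300547374677 / 11970000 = -25108.39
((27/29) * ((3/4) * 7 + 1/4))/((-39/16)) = -792/377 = -2.10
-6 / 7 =-0.86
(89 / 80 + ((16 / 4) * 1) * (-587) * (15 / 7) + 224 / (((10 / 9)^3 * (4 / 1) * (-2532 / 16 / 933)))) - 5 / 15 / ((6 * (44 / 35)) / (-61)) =-5268.31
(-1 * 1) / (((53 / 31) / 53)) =-31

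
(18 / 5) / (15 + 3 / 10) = 4 / 17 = 0.24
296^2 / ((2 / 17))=744736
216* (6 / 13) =1296 / 13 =99.69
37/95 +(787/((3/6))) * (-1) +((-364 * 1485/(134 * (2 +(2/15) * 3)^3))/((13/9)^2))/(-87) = -120709957359/76787360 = -1572.00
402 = 402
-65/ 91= -5/ 7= -0.71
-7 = -7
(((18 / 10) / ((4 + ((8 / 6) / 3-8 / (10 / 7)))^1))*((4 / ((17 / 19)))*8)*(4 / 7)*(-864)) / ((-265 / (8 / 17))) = -340402176 / 6969235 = -48.84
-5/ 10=-1/ 2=-0.50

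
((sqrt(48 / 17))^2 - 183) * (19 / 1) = -58197 / 17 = -3423.35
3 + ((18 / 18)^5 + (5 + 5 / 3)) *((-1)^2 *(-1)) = -14 / 3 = -4.67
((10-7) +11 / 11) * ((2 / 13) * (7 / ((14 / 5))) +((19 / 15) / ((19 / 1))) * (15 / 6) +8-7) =242 / 39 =6.21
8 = 8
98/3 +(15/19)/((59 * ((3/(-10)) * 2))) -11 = 72790/3363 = 21.64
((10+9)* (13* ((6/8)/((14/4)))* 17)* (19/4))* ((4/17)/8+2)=971451/112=8673.67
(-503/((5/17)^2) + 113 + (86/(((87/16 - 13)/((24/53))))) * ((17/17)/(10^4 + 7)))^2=83678917608216700380344484/2574010396788675625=32509160.69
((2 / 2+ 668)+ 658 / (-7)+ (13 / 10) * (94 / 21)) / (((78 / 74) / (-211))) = -476117702 / 4095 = -116268.06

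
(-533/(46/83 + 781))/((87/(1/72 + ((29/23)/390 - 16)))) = 836358713/6675576120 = 0.13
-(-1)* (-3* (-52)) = 156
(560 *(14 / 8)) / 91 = 140 / 13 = 10.77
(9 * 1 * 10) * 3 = 270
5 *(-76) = -380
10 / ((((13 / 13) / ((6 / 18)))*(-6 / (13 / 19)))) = -65 / 171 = -0.38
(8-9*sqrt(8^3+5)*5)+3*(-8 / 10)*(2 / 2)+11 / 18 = 559 / 90-45*sqrt(517) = -1016.98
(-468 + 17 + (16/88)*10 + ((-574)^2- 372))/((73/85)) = 307292255/803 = 382680.27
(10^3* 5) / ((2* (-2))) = -1250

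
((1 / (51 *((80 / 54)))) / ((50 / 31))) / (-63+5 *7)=-279 / 952000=-0.00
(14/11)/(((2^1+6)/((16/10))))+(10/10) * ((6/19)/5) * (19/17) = 304/935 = 0.33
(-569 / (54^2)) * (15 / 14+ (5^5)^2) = -77792977285 / 40824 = -1905569.70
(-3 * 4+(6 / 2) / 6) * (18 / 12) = -17.25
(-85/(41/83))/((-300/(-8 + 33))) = 7055/492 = 14.34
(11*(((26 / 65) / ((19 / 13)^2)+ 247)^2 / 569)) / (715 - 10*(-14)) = 2189773805219 / 1585012872375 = 1.38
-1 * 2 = -2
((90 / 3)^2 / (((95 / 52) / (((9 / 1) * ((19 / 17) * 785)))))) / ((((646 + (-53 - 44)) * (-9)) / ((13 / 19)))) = -10613200 / 19703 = -538.66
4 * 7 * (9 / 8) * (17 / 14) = 153 / 4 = 38.25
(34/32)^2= 1.13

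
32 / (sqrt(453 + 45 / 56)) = 64* sqrt(355782) / 25413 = 1.50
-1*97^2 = -9409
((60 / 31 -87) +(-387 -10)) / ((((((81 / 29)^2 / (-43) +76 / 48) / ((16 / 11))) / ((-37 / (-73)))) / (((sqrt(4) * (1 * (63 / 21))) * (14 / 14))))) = -23034856624128 / 15144029945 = -1521.05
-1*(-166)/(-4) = -83/2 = -41.50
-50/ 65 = -10/ 13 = -0.77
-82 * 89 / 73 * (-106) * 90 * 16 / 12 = 92830560 / 73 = 1271651.51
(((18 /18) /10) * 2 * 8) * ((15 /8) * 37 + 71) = 1123 /5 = 224.60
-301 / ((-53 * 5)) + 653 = 173346 / 265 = 654.14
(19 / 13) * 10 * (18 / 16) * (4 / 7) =855 / 91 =9.40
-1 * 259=-259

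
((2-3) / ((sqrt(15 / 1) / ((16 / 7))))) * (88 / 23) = -1408 * sqrt(15) / 2415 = -2.26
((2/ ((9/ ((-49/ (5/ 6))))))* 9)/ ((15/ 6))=-1176/ 25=-47.04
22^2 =484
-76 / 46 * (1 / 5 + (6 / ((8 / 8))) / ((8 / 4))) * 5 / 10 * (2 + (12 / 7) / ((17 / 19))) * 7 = -141664 / 1955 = -72.46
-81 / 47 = -1.72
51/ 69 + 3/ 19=392/ 437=0.90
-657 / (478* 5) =-657 / 2390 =-0.27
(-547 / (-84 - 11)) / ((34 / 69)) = 37743 / 3230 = 11.69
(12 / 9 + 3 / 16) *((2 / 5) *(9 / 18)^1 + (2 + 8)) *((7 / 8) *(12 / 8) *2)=26061 / 640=40.72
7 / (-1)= -7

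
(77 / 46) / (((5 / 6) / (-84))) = -19404 / 115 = -168.73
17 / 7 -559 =-3896 / 7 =-556.57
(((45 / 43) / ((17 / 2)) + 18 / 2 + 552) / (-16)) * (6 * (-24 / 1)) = 3691629 / 731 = 5050.11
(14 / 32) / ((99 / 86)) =301 / 792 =0.38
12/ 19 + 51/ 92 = 2073/ 1748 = 1.19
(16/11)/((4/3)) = 12/11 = 1.09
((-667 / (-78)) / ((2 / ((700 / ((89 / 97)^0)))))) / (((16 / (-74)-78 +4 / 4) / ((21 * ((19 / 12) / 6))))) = -574403725 / 2674152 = -214.80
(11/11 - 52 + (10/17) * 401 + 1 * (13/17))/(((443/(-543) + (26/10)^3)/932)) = 49911745500/4834783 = 10323.47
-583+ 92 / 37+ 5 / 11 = -236084 / 407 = -580.06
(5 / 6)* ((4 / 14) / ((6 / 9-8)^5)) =-405 / 36075424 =-0.00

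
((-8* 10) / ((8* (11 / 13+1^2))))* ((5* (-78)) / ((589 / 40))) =84500 / 589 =143.46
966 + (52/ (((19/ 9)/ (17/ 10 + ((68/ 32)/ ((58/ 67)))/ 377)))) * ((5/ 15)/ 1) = 16483791/ 16820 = 980.01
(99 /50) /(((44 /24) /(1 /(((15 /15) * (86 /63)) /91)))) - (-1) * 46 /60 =234659 /3225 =72.76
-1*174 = -174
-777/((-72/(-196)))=-12691/6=-2115.17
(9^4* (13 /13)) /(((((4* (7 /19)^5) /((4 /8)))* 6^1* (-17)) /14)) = -5415228513 /326536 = -16583.86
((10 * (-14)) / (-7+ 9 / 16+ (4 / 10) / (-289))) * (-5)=-16184000 / 148867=-108.71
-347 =-347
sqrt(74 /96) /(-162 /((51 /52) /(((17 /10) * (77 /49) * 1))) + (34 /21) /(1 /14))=-35 * sqrt(111) /175808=-0.00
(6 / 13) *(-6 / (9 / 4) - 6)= -4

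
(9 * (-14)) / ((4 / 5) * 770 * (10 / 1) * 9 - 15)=-0.00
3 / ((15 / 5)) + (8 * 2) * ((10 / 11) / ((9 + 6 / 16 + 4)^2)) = 136179 / 125939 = 1.08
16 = 16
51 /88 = 0.58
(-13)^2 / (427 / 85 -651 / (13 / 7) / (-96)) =5975840 / 306747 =19.48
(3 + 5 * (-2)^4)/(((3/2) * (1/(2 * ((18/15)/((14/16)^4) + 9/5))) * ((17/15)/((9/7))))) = 138000780/285719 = 482.99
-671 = -671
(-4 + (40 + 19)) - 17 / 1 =38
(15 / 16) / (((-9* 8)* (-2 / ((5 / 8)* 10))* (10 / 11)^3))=1331 / 24576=0.05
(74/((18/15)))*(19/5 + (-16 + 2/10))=-740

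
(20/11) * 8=14.55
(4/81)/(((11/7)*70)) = 2/4455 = 0.00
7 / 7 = 1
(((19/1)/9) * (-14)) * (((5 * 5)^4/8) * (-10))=259765625/18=14431423.61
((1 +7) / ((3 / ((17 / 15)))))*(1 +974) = 8840 / 3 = 2946.67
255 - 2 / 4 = 509 / 2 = 254.50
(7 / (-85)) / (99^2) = -0.00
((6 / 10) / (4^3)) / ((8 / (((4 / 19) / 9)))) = 1 / 36480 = 0.00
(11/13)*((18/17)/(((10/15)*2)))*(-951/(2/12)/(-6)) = 639.02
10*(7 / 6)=35 / 3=11.67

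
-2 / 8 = -1 / 4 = -0.25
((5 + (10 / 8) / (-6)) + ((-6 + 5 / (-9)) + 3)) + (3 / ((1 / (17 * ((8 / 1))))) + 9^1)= 30113 / 72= 418.24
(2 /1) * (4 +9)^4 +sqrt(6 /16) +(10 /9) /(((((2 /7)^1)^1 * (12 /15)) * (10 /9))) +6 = sqrt(6) /4 +457059 /8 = 57132.99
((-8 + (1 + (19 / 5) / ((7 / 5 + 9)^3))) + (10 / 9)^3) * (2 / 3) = -576568349 / 153754848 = -3.75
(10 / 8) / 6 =5 / 24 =0.21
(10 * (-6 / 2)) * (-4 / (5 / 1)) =24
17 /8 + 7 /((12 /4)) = 107 /24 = 4.46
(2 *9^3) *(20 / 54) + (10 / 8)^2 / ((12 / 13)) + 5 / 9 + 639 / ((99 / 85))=6911845 / 6336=1090.88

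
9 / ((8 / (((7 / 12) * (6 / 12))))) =21 / 64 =0.33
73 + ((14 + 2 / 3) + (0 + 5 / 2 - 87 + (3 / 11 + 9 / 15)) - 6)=-647 / 330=-1.96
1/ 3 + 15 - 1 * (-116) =394/ 3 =131.33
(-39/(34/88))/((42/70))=-2860/17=-168.24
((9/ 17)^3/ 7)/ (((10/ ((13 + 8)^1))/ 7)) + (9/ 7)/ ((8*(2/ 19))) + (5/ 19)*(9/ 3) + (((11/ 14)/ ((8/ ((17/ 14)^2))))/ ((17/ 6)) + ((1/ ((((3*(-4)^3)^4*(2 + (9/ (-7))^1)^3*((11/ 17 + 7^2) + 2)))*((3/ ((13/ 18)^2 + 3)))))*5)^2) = 72106463495984474862957599435532700006061/ 26915713307285464573598694930917621760000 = 2.68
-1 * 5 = -5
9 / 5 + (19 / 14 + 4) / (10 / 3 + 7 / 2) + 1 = 5143 / 1435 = 3.58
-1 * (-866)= 866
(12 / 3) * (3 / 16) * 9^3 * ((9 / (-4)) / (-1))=19683 / 16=1230.19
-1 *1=-1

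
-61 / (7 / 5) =-305 / 7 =-43.57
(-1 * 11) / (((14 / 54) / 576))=-171072 / 7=-24438.86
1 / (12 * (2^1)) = 1 / 24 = 0.04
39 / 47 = 0.83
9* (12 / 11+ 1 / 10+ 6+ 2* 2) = 11079 / 110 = 100.72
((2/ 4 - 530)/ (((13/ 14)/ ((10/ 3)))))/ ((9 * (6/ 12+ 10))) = -7060/ 351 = -20.11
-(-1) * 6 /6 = 1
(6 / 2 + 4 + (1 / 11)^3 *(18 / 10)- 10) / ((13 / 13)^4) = -19956 / 6655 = -3.00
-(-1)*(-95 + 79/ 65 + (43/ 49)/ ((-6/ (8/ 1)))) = -94.95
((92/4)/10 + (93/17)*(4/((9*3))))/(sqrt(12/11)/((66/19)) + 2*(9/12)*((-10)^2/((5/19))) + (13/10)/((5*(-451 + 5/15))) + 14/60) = 29300421203819480/5371574829038936841-2689482224000*sqrt(33)/5371574829038936841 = 0.01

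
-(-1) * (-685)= -685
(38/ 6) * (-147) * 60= -55860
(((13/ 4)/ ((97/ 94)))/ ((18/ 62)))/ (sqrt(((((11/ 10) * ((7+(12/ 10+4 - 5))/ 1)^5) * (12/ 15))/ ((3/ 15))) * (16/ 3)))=2367625 * sqrt(66)/ 1194766848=0.02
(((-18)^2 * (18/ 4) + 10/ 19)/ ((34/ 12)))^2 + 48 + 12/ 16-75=110574557391/ 417316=264966.01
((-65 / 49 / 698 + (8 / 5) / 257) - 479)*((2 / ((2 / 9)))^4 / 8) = -138119901493779 / 351596560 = -392836.33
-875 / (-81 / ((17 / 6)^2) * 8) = 252875 / 23328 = 10.84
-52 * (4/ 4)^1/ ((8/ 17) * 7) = -221/ 14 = -15.79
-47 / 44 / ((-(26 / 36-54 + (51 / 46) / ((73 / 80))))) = -710217 / 34615702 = -0.02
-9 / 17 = -0.53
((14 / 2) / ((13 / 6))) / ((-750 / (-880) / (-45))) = -11088 / 65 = -170.58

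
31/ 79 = 0.39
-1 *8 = -8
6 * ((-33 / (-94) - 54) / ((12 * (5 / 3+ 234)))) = -15129 / 132916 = -0.11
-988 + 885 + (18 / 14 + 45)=-397 / 7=-56.71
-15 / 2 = -7.50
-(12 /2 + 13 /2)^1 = -12.50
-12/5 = -2.40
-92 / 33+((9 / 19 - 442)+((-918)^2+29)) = 528127546 / 627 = 842308.69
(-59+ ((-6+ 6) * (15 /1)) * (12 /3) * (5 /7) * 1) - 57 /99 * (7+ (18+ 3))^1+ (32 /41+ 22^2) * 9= 5801533 /1353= 4287.90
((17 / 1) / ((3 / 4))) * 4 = 272 / 3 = 90.67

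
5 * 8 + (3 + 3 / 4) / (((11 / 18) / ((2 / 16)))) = 7175 / 176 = 40.77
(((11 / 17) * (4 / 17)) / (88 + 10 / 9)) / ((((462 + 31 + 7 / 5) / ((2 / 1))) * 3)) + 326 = 7782641739 / 23873134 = 326.00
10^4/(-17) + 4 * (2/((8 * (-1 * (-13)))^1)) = -129983/221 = -588.16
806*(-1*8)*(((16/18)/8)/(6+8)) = -3224/63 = -51.17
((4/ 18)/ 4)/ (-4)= -1/ 72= -0.01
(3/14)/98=3/1372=0.00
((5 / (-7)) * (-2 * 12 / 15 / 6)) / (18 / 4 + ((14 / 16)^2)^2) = 0.04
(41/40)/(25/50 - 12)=-41/460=-0.09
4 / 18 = 2 / 9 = 0.22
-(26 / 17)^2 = -676 / 289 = -2.34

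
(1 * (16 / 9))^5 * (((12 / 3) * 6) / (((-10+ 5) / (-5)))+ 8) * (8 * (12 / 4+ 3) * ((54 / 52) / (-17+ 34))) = 268435456 / 161109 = 1666.17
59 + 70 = 129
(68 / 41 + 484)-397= 3635 / 41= 88.66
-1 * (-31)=31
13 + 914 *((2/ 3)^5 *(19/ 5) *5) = 558871/ 243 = 2299.88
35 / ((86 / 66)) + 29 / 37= 43982 / 1591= 27.64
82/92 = 41/46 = 0.89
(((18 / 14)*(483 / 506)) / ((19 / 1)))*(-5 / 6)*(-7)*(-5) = -1575 / 836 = -1.88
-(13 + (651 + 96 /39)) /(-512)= 1083 /832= 1.30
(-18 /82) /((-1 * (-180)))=-1 /820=-0.00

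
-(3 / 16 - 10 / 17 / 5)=-19 / 272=-0.07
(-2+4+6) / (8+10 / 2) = 8 / 13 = 0.62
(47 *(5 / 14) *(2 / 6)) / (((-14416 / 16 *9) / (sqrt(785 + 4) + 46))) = -5405 / 170289 - 235 *sqrt(789) / 340578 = -0.05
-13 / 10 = -1.30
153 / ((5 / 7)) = 1071 / 5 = 214.20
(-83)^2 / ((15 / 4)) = 27556 / 15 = 1837.07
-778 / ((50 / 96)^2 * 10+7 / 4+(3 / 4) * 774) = -896256 / 673877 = -1.33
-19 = -19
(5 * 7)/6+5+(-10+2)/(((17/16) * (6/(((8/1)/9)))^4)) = 195681899/18068994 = 10.83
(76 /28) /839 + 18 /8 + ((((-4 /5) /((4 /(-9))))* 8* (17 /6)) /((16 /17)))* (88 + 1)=113360741 /29365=3860.40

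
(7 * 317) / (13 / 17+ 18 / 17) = 37723 / 31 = 1216.87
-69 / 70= -0.99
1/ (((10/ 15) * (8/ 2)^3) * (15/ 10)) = 0.02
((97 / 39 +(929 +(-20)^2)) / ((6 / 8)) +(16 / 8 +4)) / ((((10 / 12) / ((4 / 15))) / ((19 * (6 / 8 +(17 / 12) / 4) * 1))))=11958.57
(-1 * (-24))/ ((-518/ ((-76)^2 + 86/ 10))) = -347076/ 1295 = -268.01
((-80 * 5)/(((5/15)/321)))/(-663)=128400/221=581.00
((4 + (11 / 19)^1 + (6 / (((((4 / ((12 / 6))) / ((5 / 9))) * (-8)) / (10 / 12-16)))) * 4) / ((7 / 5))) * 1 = 58885 / 4788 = 12.30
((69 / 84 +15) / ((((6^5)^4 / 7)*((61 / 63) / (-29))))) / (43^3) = -89929 / 7880934015439692890112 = -0.00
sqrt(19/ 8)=sqrt(38)/ 4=1.54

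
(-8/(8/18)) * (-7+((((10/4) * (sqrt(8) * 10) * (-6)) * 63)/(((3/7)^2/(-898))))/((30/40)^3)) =126 - 3942579200 * sqrt(2) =-5575648849.37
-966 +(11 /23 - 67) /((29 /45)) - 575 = -1096697 /667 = -1644.22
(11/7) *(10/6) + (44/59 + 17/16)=87767/19824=4.43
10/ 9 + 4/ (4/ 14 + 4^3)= 1.17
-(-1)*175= 175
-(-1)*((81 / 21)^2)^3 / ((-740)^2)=387420489 / 64424592400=0.01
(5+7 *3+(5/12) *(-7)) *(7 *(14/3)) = 13573/18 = 754.06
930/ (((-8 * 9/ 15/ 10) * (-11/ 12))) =2113.64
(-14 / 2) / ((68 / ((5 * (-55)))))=1925 / 68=28.31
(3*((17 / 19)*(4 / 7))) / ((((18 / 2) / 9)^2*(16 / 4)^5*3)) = 17 / 34048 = 0.00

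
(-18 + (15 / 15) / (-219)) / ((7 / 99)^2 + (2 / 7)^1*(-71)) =90172467 / 101572127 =0.89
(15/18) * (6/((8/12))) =15/2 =7.50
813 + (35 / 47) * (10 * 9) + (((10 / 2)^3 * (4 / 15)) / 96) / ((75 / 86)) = 4469009 / 5076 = 880.42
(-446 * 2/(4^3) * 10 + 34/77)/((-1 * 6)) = 85583/3696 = 23.16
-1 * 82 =-82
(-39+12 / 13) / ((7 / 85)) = -42075 / 91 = -462.36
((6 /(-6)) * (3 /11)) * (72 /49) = -216 /539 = -0.40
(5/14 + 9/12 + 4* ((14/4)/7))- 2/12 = 247/84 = 2.94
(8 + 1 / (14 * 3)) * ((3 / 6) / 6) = 337 / 504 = 0.67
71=71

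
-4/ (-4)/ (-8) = -1/ 8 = -0.12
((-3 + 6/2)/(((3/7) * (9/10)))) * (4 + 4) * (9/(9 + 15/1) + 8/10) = 0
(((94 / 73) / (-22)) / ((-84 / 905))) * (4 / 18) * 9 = 42535 / 33726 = 1.26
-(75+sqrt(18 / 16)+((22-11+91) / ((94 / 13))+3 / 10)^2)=-62413941 / 220900-3* sqrt(2) / 4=-283.60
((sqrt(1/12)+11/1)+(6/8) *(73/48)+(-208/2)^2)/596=sqrt(3)/3576+693001/38144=18.17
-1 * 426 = -426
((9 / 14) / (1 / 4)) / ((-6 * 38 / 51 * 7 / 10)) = -765 / 931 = -0.82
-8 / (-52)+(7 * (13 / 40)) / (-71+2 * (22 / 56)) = 31039 / 255580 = 0.12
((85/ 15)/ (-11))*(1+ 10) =-17/ 3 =-5.67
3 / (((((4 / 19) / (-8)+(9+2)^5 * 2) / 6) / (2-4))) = -0.00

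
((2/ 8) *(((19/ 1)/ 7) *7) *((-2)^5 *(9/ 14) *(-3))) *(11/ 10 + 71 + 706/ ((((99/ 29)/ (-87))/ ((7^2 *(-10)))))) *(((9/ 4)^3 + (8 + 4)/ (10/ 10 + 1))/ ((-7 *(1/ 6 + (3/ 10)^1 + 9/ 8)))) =-33901333233633/ 8404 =-4033952074.44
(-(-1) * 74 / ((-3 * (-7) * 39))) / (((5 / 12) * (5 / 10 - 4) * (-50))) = 296 / 238875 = 0.00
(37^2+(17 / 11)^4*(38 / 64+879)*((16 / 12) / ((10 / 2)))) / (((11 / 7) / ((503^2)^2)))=2131179152931201326989 / 19326120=110274548276177.59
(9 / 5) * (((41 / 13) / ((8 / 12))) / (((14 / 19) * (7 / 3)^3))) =567891 / 624260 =0.91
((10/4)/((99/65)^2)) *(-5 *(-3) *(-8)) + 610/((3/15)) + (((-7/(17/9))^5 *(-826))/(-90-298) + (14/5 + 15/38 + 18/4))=123137365459932631/85490740054170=1440.36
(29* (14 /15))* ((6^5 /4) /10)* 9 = 1183896 /25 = 47355.84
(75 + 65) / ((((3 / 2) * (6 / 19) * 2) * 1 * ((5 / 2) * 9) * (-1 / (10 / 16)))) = -665 / 162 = -4.10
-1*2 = -2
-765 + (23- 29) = -771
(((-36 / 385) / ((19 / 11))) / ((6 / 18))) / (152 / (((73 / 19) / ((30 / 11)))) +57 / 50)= -96360 / 64693727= -0.00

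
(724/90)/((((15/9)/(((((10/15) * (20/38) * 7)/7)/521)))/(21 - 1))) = 0.07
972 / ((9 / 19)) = 2052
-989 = -989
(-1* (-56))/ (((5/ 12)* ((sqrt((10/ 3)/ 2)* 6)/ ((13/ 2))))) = 728* sqrt(15)/ 25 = 112.78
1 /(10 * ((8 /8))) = 1 /10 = 0.10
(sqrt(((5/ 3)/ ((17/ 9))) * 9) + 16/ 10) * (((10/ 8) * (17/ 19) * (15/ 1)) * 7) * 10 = 35700/ 19 + 7875 * sqrt(255)/ 38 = 5188.25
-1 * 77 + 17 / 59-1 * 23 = -5883 / 59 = -99.71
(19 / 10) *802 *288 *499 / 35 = 1094941728 / 175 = 6256809.87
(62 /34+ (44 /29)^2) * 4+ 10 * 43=6383642 /14297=446.50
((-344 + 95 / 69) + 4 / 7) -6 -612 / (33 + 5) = -3341869 / 9177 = -364.16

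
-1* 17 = -17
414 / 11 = 37.64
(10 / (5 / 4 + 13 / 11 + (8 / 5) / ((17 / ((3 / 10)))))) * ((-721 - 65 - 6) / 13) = -148104000 / 598039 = -247.65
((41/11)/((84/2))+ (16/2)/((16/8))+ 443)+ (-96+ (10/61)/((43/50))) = 425689469/1211826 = 351.28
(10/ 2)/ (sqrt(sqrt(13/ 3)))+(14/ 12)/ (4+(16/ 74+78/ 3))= 259/ 6708+5 * 13^(3/ 4) * 3^(1/ 4)/ 13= 3.50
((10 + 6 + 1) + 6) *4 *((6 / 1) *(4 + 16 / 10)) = 15456 / 5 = 3091.20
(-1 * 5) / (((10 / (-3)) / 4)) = 6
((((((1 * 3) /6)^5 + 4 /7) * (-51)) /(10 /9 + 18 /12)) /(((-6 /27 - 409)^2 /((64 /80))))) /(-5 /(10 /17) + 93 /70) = 5019165 /640081106932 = 0.00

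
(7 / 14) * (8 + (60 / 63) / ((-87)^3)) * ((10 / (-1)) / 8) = -138285605 / 27657126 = -5.00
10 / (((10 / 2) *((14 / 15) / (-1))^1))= -15 / 7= -2.14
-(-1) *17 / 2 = 17 / 2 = 8.50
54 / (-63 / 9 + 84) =54 / 77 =0.70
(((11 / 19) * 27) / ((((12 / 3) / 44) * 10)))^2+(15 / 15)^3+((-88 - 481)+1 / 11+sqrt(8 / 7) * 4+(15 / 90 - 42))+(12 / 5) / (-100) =-1870981021 / 5956500+8 * sqrt(14) / 7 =-309.83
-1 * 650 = -650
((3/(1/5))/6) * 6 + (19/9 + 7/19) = 2989/171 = 17.48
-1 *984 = -984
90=90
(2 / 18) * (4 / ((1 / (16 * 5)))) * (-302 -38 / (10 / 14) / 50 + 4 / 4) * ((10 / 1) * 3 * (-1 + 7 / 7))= 0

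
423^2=178929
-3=-3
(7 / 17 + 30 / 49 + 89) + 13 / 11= 835719 / 9163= 91.21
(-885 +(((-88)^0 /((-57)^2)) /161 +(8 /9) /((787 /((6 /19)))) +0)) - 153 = -427314395015 /411671043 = -1038.00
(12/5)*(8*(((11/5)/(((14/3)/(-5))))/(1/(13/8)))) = -73.54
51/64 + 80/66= 4243/2112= 2.01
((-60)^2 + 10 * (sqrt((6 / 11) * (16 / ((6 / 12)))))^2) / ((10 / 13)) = 53976 / 11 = 4906.91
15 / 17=0.88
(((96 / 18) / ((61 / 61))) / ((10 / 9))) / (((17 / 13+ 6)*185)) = 312 / 87875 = 0.00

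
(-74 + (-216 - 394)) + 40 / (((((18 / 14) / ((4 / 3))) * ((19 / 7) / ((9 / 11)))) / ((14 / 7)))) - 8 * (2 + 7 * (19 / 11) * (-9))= 122612 / 627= 195.55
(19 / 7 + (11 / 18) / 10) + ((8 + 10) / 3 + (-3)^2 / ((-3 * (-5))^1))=11813 / 1260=9.38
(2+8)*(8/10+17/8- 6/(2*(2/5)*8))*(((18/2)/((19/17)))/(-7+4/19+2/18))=-218943/9136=-23.96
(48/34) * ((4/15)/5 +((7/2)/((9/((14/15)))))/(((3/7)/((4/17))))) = 69568/195075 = 0.36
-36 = -36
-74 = -74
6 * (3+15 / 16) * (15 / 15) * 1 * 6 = 567 / 4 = 141.75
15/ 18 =5/ 6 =0.83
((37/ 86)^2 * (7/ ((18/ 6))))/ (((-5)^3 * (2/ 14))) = -67081/ 2773500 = -0.02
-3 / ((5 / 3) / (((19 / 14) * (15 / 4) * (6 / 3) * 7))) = -513 / 4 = -128.25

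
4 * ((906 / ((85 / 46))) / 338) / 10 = 41676 / 71825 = 0.58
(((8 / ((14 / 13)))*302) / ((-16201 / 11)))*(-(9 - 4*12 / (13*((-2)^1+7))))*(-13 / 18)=-15460588 / 1701105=-9.09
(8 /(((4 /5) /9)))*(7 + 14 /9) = 770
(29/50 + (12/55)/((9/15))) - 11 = -5531/550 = -10.06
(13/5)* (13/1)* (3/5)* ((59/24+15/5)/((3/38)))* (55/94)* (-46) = -37738.36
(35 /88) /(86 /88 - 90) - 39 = -305561 /7834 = -39.00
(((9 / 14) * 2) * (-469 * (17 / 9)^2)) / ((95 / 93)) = -600253 / 285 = -2106.15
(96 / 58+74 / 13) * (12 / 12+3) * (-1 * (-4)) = 44320 / 377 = 117.56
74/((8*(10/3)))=111/40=2.78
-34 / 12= -17 / 6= -2.83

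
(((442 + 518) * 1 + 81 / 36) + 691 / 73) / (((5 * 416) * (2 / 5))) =283741 / 242944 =1.17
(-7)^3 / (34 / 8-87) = 1372 / 331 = 4.15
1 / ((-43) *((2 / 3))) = -3 / 86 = -0.03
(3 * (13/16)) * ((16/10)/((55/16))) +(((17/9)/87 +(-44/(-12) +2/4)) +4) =4014917/430650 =9.32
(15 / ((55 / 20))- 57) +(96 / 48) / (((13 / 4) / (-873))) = -84195 / 143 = -588.78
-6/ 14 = -3/ 7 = -0.43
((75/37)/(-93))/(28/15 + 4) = -375/100936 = -0.00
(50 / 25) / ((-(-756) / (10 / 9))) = 5 / 1701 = 0.00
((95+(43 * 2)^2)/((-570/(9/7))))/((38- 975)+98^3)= -22473/1250539150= -0.00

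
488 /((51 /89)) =43432 /51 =851.61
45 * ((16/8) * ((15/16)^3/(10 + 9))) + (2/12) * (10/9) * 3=1561435/350208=4.46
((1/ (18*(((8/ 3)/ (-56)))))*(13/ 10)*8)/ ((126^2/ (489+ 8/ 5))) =-31889/ 85050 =-0.37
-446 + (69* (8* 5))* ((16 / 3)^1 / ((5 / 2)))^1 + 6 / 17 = 92520 / 17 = 5442.35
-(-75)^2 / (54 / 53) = -33125 / 6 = -5520.83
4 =4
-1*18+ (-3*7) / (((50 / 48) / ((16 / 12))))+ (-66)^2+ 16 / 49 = 5281522 / 1225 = 4311.45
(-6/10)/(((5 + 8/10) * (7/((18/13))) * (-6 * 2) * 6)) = 3/10556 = 0.00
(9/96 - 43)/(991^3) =-1373/31143752672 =-0.00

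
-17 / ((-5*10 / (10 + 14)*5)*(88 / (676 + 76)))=19176 / 1375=13.95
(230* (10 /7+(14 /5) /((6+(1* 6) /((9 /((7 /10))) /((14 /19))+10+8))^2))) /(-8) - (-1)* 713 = 119647827281 /178628576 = 669.81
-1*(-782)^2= -611524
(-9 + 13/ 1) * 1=4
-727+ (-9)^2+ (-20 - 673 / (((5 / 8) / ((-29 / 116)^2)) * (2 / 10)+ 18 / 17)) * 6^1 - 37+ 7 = -55019 / 26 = -2116.12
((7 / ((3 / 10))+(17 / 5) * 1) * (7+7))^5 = 5576504300954585824 / 759375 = 7343544758458.71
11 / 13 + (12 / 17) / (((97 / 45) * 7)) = 133993 / 150059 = 0.89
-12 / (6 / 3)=-6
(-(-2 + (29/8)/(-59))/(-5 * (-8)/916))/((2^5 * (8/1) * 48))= 222817/57999360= 0.00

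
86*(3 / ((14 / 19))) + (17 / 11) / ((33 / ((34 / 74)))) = 32921404 / 94017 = 350.16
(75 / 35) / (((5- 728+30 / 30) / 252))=-270 / 361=-0.75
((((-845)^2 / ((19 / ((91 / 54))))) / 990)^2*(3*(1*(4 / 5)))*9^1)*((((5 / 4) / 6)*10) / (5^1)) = 168876652515025 / 4585456656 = 36828.75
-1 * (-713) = 713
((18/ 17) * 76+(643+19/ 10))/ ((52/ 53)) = 6535589/ 8840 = 739.32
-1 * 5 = -5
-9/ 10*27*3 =-729/ 10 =-72.90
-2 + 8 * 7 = 54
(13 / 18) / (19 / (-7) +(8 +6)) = 91 / 1422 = 0.06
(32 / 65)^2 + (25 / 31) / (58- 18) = 275077 / 1047800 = 0.26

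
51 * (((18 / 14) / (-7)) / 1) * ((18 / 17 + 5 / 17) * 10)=-6210 / 49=-126.73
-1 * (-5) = 5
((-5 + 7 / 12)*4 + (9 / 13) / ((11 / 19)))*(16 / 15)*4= -452224 / 6435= -70.28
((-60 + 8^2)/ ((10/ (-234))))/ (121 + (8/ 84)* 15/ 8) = -112/ 145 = -0.77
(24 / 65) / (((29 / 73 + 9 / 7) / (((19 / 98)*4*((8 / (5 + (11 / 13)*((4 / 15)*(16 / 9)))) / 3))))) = 1198368 / 14265895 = 0.08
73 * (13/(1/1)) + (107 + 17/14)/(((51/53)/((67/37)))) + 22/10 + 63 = 53621501/44030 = 1217.84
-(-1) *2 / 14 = 1 / 7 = 0.14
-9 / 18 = -0.50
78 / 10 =39 / 5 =7.80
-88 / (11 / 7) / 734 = -28 / 367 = -0.08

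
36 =36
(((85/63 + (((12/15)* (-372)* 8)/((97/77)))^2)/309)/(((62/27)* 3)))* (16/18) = 211722976843828/141952877325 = 1491.50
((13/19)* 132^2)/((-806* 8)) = -1089/589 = -1.85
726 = 726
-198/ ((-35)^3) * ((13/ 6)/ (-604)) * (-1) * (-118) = -0.00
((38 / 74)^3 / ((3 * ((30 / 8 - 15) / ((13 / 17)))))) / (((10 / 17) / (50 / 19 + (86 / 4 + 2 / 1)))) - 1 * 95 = -1084261258 / 11396925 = -95.14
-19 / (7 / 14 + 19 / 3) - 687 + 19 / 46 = -1300147 / 1886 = -689.37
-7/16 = -0.44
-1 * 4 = -4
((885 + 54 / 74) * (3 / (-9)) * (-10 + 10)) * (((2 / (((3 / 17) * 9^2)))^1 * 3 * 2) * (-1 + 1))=0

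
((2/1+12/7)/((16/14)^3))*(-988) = -157339/64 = -2458.42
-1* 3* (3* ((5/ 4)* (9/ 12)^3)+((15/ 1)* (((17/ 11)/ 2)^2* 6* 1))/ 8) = -771255/ 30976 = -24.90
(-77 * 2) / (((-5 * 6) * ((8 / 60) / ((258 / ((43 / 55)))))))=12705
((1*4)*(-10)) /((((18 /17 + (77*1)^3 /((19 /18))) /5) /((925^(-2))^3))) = -323 /437537283362440136718750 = -0.00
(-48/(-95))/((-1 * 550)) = -24/26125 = -0.00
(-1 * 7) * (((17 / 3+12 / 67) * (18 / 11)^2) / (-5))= 177660 / 8107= 21.91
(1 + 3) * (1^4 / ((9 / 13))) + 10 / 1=142 / 9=15.78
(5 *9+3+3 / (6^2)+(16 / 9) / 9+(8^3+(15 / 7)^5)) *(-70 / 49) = -16485145085 / 19059138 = -864.95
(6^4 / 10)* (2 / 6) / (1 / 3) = 648 / 5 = 129.60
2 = 2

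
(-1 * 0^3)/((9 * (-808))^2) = 0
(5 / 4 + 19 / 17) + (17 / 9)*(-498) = -191413 / 204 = -938.30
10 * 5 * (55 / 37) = 2750 / 37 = 74.32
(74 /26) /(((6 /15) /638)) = 59015 /13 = 4539.62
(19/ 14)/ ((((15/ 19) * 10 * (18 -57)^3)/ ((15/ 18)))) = -361/ 149483880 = -0.00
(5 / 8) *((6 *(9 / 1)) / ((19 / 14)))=945 / 38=24.87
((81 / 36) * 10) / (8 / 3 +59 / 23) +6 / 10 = 17691 / 3610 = 4.90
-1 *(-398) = 398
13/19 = 0.68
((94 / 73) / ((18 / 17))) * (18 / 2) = 799 / 73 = 10.95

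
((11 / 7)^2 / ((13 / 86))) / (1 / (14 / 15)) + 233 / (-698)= 14208731 / 952770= 14.91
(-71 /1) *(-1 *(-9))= -639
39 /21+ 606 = 4255 /7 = 607.86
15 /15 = 1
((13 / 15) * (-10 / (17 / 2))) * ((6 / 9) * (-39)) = 1352 / 51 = 26.51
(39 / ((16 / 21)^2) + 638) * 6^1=4231.10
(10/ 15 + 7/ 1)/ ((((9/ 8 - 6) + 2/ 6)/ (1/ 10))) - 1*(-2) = 998/ 545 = 1.83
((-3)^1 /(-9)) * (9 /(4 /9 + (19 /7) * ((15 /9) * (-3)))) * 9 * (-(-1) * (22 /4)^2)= -205821 /3308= -62.22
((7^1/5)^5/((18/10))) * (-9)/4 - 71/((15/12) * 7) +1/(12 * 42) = -14.84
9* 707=6363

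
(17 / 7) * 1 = 17 / 7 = 2.43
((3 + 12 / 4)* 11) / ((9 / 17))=374 / 3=124.67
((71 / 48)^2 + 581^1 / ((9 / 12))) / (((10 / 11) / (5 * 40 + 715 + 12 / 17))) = 102164160967 / 130560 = 782507.36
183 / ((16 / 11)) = 2013 / 16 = 125.81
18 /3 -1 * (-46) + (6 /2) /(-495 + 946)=23455 /451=52.01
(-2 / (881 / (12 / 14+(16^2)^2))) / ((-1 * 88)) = 229379 / 135674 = 1.69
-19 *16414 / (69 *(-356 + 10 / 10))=311866 / 24495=12.73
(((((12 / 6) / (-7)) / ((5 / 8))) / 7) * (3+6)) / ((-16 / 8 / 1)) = 72 / 245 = 0.29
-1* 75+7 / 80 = -5993 / 80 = -74.91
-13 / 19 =-0.68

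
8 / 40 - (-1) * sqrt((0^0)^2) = 6 / 5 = 1.20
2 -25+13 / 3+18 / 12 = -103 / 6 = -17.17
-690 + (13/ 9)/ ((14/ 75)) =-28655/ 42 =-682.26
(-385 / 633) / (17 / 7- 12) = 2695 / 42411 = 0.06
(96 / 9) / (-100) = -0.11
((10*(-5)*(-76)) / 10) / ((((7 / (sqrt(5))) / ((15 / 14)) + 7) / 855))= 365512500 / 6503 - 9747000*sqrt(5) / 929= 32746.09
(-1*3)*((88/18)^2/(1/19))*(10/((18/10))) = -1839200/243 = -7568.72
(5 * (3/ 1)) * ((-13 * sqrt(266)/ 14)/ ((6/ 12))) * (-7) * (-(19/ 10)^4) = -5082519 * sqrt(266)/ 2000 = -41446.69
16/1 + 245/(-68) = 12.40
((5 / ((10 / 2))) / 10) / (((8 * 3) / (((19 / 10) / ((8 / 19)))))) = 361 / 19200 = 0.02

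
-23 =-23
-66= -66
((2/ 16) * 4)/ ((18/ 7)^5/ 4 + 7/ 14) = 16807/ 961591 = 0.02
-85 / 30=-17 / 6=-2.83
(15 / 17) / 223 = 15 / 3791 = 0.00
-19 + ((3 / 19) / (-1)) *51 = -514 / 19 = -27.05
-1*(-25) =25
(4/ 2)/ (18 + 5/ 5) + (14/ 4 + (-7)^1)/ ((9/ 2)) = -115/ 171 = -0.67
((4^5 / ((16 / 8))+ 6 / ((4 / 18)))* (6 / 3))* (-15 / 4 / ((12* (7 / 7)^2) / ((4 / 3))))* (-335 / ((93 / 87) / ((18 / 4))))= 78545775 / 124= 633433.67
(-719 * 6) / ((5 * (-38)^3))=2157 / 137180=0.02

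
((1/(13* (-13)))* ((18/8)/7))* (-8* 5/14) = 45/8281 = 0.01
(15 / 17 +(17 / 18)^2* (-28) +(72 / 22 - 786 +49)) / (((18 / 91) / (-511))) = 533771168203 / 272646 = 1957744.36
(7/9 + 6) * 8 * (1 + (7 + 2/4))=460.89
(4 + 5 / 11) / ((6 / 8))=196 / 33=5.94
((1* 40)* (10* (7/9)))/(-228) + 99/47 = 17887/24111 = 0.74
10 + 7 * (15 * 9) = 955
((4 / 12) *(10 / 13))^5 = 100000 / 90224199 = 0.00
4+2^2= 8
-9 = -9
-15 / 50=-3 / 10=-0.30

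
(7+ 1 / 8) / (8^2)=57 / 512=0.11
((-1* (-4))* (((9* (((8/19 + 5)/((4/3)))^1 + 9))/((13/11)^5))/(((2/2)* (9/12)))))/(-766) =-959541858/2701899161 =-0.36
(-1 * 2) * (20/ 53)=-40/ 53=-0.75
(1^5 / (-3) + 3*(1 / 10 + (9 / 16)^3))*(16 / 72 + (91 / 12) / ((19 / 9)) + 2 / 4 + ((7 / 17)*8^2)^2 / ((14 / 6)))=1835817141731 / 12145213440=151.16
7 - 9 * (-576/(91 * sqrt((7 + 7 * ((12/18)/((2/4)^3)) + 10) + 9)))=14.16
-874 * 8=-6992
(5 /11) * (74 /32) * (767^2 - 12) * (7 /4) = 761818715 /704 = 1082128.86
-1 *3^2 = -9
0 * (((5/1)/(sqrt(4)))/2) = 0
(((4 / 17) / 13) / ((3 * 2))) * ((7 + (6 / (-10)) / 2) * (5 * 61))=4087 / 663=6.16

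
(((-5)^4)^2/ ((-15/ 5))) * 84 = -10937500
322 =322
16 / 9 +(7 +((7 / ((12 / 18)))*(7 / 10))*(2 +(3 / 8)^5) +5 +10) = 227272657 / 5898240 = 38.53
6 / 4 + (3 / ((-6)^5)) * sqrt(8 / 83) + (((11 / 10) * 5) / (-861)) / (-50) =129161 / 86100 -sqrt(166) / 107568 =1.50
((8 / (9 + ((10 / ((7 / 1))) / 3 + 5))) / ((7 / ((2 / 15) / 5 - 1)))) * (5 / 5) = -73 / 950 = -0.08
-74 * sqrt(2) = -104.65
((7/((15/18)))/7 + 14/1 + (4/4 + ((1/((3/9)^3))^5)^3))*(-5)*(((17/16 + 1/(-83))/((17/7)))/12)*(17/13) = -3005089956194676152854905/4316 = -696267367051593177213.83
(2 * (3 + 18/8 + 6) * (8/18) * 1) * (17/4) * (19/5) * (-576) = -93024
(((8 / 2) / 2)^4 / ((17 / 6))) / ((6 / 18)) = 288 / 17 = 16.94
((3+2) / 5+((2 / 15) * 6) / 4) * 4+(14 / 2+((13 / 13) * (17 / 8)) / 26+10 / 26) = 12.27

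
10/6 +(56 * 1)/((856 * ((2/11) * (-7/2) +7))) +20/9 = 37549/9630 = 3.90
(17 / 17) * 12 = 12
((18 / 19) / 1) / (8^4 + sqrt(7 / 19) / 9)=5971968 / 25820135417 -162 * sqrt(133) / 490582572923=0.00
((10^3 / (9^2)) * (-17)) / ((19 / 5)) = -85000 / 1539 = -55.23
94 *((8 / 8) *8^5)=3080192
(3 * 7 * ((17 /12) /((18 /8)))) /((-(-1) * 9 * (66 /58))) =3451 /2673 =1.29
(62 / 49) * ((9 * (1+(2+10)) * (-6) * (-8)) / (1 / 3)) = 1044576 / 49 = 21317.88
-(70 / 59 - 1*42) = 2408 / 59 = 40.81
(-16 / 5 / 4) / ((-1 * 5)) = 4 / 25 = 0.16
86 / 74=43 / 37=1.16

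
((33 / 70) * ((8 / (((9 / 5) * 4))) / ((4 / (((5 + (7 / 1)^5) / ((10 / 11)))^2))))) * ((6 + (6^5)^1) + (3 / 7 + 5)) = 427235858991216 / 1225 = 348763966523.44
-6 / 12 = -1 / 2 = -0.50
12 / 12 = 1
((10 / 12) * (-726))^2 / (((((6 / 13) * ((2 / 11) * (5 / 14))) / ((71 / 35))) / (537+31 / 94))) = 7508166537157 / 564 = 13312352016.24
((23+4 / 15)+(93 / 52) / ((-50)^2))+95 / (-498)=248996719 / 10790000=23.08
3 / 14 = 0.21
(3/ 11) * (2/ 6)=1/ 11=0.09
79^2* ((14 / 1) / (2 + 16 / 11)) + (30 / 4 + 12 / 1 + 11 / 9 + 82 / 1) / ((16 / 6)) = 25330.99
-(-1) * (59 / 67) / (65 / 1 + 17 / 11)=0.01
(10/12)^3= 125/216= 0.58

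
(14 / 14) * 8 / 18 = 4 / 9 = 0.44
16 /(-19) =-16 /19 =-0.84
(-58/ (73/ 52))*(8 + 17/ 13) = -28072/ 73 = -384.55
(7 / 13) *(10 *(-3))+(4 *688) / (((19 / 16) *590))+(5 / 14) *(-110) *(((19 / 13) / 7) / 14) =-640403737 / 49985390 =-12.81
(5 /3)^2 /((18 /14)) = 175 /81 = 2.16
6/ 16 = 3/ 8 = 0.38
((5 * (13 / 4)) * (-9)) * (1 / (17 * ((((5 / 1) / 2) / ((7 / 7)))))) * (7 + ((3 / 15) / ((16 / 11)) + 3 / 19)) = -1297413 / 51680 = -25.10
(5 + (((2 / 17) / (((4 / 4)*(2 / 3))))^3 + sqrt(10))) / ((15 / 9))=3*sqrt(10) / 5 + 73776 / 24565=4.90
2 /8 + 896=896.25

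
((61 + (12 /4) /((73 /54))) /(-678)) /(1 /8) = -18460 /24747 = -0.75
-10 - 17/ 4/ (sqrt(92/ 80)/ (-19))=65.30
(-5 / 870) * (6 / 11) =-1 / 319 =-0.00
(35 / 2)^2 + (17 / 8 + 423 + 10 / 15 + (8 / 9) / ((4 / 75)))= 17969 / 24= 748.71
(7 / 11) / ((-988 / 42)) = -147 / 5434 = -0.03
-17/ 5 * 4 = -13.60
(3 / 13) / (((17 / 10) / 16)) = 480 / 221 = 2.17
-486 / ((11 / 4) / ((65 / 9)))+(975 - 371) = -7396 / 11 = -672.36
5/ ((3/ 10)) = 16.67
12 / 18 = 2 / 3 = 0.67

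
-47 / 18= -2.61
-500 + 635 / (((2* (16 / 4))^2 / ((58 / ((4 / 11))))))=138565 / 128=1082.54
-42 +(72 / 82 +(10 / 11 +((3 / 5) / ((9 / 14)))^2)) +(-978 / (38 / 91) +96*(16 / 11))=-2241.76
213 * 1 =213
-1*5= -5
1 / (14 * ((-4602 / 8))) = -2 / 16107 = -0.00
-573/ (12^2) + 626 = 29857/ 48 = 622.02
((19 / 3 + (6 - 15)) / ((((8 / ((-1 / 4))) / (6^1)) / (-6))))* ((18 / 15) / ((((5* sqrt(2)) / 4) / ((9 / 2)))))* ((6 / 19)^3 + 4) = -4479624* sqrt(2) / 171475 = -36.95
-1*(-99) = 99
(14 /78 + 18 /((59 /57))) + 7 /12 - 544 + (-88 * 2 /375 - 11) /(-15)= -9061615157 /17257500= -525.08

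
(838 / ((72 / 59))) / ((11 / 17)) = 420257 / 396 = 1061.26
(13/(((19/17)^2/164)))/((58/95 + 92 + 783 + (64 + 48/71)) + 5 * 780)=218732540/620306927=0.35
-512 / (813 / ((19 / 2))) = -4864 / 813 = -5.98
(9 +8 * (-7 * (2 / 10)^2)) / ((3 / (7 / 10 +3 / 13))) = 1573 / 750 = 2.10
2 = 2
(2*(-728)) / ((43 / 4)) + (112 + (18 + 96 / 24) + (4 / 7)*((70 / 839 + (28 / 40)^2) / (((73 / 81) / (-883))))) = -21232768747 / 65840525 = -322.49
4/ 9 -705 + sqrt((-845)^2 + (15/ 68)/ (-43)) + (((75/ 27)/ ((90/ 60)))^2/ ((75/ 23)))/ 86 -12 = -67384451/ 94041 + sqrt(1526188441135)/ 1462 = 128.46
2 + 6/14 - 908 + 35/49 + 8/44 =-69660/77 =-904.68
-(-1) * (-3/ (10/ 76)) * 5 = -114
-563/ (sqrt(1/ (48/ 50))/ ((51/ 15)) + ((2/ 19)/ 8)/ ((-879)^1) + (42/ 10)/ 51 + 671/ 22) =-555164726390168460/ 30153817980595819 + 2224646559142500 * sqrt(6)/ 30153817980595819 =-18.23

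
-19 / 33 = -0.58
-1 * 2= -2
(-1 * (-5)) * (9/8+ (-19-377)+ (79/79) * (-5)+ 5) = -15795/8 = -1974.38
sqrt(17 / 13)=sqrt(221) / 13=1.14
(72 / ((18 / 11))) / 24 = 11 / 6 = 1.83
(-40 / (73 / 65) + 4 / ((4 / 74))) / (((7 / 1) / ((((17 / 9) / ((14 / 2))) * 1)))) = 15878 / 10731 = 1.48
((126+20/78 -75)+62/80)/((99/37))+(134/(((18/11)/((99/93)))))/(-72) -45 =-215723/8060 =-26.76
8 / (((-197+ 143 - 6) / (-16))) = 32 / 15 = 2.13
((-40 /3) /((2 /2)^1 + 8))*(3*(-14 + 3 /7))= 3800 /63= 60.32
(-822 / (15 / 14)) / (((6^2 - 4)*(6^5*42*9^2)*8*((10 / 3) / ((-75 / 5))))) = 137 / 268738560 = 0.00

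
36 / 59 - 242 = -14242 / 59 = -241.39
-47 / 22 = -2.14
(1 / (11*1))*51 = 51 / 11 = 4.64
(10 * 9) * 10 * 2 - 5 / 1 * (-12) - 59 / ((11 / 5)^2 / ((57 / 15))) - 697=135118 / 121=1116.68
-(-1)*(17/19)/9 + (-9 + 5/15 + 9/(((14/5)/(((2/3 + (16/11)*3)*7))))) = 104.61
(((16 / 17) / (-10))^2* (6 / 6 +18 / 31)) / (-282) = -1568 / 31580475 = -0.00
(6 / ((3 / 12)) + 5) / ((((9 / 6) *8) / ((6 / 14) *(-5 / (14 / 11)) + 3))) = 1247 / 392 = 3.18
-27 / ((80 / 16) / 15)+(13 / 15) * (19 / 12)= -14333 / 180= -79.63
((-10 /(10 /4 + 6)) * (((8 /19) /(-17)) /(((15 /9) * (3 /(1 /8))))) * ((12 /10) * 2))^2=2304 /753777025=0.00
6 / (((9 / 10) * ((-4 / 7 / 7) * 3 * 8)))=-245 / 72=-3.40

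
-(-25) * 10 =250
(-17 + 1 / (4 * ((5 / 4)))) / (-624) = 0.03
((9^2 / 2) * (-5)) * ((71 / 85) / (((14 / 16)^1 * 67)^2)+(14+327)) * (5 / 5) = -516421504449 / 7478674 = -69052.55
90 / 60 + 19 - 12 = 17 / 2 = 8.50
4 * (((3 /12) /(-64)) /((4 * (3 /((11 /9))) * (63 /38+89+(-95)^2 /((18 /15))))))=-209 /999601920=-0.00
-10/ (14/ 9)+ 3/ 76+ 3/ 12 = -1633/ 266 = -6.14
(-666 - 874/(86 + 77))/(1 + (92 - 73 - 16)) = -27358/163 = -167.84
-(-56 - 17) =73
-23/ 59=-0.39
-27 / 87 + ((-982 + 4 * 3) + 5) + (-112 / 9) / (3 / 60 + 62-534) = -2378053334 / 2463579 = -965.28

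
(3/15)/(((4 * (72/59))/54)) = 177/80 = 2.21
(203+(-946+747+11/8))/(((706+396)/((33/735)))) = 473/2159920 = 0.00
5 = 5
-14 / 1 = -14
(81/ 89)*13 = 1053/ 89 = 11.83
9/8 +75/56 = 69/28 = 2.46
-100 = -100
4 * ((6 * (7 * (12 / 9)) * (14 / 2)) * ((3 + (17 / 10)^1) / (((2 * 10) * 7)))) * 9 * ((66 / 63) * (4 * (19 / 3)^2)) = 79631.79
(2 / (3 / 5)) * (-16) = -160 / 3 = -53.33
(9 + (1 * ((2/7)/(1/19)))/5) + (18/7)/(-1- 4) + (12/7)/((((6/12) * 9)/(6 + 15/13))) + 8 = 1847/91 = 20.30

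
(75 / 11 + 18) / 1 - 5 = 218 / 11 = 19.82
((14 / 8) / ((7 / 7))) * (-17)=-119 / 4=-29.75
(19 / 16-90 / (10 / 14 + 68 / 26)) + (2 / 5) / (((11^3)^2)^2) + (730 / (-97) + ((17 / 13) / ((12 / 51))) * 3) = -533853963726213900773 / 31977070119005062480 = -16.69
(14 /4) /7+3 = 3.50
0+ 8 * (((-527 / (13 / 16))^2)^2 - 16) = 40440114673891200 / 28561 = 1415920824687.20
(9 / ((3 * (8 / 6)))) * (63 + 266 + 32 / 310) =459099 / 620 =740.48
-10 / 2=-5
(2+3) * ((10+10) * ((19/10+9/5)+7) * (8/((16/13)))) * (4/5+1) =12519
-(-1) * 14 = 14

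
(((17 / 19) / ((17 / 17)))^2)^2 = 83521 / 130321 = 0.64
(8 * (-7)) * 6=-336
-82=-82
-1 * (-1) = 1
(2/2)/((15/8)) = 8/15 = 0.53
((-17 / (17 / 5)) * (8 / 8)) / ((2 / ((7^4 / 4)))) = -12005 / 8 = -1500.62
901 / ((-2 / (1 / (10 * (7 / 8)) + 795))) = -25073929 / 70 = -358198.99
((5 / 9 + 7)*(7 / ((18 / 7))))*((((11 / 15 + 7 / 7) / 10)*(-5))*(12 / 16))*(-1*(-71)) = -949.21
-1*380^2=-144400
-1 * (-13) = 13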